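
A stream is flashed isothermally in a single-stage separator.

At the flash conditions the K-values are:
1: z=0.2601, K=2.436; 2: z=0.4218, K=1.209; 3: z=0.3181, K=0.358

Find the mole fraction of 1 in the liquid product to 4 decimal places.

x_1 = 0.1523

Newton iteration, ψ⁰ = 0.31:
  ψ = 0.3100: g = 0.08628, g' = -0.4774 → ψ = 0.4907
  ψ = 0.4907: g = 0.00091, g' = -0.4792 → ψ = 0.4926
Converged at ψ = 0.4926.
Compositions from xᵢ = zᵢ/(1+ψ(Kᵢ−1)), yᵢ = Kᵢxᵢ:
  1: x = 0.1523, y = 0.3711
  2: x = 0.3824, y = 0.4624
  3: x = 0.4652, y = 0.1666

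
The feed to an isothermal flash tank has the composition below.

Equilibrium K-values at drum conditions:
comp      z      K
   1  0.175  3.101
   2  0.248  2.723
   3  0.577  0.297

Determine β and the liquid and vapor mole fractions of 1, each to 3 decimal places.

β = 0.294, x_1 = 0.108, y_1 = 0.336

Material balance + equilibrium reduce to Σ zᵢ(Kᵢ−1)/(1+β(Kᵢ−1)) = 0.
Feasibility: ΣzᵢKᵢ = 1.389, Σzᵢ/Kᵢ = 2.090 — both > 1, two phases present.
Newton iteration, β⁰ = 0.5:
  β = 0.500: g = -0.2166, g' = -1.074 → β = 0.298
  β = 0.298: g = -0.0050, g' = -1.070 → β = 0.294
Converged at β = 0.294.
Compositions from xᵢ = zᵢ/(1+β(Kᵢ−1)), yᵢ = Kᵢxᵢ:
  1: x = 0.108, y = 0.336
  2: x = 0.165, y = 0.448
  3: x = 0.727, y = 0.216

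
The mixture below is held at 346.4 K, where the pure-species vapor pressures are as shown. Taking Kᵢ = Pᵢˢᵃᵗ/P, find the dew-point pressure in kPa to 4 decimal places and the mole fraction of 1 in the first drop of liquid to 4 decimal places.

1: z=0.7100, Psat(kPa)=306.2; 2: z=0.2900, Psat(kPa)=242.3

Pdew = 284.4457 kPa, x_1 = 0.6596

At the dew point ψ → 1, so Σzᵢ/Kᵢ = 1 with Kᵢ = Pᵢˢᵃᵗ/P ⇒ 1/P = Σzᵢ/Pᵢˢᵃᵗ.
1/P = 0.7100/306.2 + 0.2900/242.3 = 0.0035156 ⇒ P = 284.4457 kPa
xᵢ = zᵢP/Pᵢˢᵃᵗ ⇒ x_1 = 0.7100·284.4457/306.2 = 0.6596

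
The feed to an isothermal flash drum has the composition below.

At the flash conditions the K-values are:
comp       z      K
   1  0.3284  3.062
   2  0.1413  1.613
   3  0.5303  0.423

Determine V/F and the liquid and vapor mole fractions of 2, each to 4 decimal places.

V/F = 0.4580, x_2 = 0.1103, y_2 = 0.1780

Rachford–Rice: g(V/F) = Σ zᵢ(Kᵢ−1)/(1+V/F(Kᵢ−1)) = 0.
Feasibility: ΣzᵢKᵢ = 1.4578, Σzᵢ/Kᵢ = 1.4485 — both > 1, two phases present.
Newton iteration, V/F⁰ = 0.61:
  V/F = 0.6100: g = -0.10921, g' = -0.7225 → V/F = 0.4588
  V/F = 0.4588: g = -0.00060, g' = -0.7276 → V/F = 0.4580
Converged at V/F = 0.4580.
Compositions from xᵢ = zᵢ/(1+V/F(Kᵢ−1)), yᵢ = Kᵢxᵢ:
  1: x = 0.1689, y = 0.5172
  2: x = 0.1103, y = 0.1780
  3: x = 0.7208, y = 0.3049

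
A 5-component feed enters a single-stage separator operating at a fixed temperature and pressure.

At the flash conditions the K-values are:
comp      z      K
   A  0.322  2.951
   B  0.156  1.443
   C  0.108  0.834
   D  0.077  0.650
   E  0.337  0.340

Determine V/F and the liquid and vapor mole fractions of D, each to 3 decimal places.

Newton–Raphson from V/F = 0.5:
  V/F = 0.500: g = -0.0096, g' = -0.679 → V/F = 0.486
Converged at V/F = 0.486.
Compositions from xᵢ = zᵢ/(1+V/F(Kᵢ−1)), yᵢ = Kᵢxᵢ:
  A: x = 0.165, y = 0.488
  B: x = 0.128, y = 0.185
  C: x = 0.117, y = 0.098
  D: x = 0.093, y = 0.060
  E: x = 0.496, y = 0.169

V/F = 0.486, x_D = 0.093, y_D = 0.060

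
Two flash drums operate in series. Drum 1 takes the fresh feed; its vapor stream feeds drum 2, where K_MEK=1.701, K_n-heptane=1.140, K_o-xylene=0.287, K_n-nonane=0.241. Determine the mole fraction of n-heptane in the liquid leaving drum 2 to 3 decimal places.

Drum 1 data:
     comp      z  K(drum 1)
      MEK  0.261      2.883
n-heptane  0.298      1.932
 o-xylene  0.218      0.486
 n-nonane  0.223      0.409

Drum 1:
Newton iteration, ψ₁⁰ = 0.5:
  ψ₁ = 0.500: g = 0.1047, g' = -0.627 → ψ₁ = 0.667
  ψ₁ = 0.667: g = 0.0011, g' = -0.626 → ψ₁ = 0.669
Converged at ψ₁ = 0.669.
Drum-1 compositions:
  MEK: x = 0.116, y = 0.333
  n-heptane: x = 0.184, y = 0.355
  o-xylene: x = 0.332, y = 0.161
  n-nonane: x = 0.369, y = 0.151
Drum-2 feed = drum-1 vapor: z₂ = (0.3331, 0.3547, 0.1614, 0.1508).
Drum 2:
Let ψ₂ = V/F and solve Σ zᵢ(Kᵢ−1)/(1+ψ₂(Kᵢ−1)) = 0.
Feasibility: ΣzᵢKᵢ = 1.054, Σzᵢ/Kᵢ = 1.695 — both > 1, two phases present.
Newton–Raphson from ψ₂ = 0.5:
  ψ₂ = 0.500: g = -0.1440, g' = -0.520 → ψ₂ = 0.223
  ψ₂ = 0.223: g = -0.0245, g' = -0.371 → ψ₂ = 0.157
  ψ₂ = 0.157: g = -0.0005, g' = -0.355 → ψ₂ = 0.155
Converged at ψ₂ = 0.155.
  MEK: x = 0.300, y = 0.511
  n-heptane: x = 0.347, y = 0.396
  o-xylene: x = 0.182, y = 0.052
  n-nonane: x = 0.171, y = 0.041

x_n-heptane (drum 2) = 0.347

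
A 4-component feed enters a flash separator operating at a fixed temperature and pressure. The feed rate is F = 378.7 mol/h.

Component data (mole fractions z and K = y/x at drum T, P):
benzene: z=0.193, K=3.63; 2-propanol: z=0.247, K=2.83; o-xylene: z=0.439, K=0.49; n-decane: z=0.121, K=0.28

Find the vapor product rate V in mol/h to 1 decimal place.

Material balance + equilibrium reduce to Σ zᵢ(Kᵢ−1)/(1+ψ(Kᵢ−1)) = 0.
Feasibility: ΣzᵢKᵢ = 1.649, Σzᵢ/Kᵢ = 1.469 — both > 1, two phases present.
Newton–Raphson from ψ = 0.5:
  ψ = 0.500: g = 0.0186, g' = -0.834 → ψ = 0.522
Converged at ψ = 0.522.
Then V = ψ·F = 0.5225·378.7 = 197.9 mol/h and L = F − V = 180.8 mol/h.

V = 197.9 mol/h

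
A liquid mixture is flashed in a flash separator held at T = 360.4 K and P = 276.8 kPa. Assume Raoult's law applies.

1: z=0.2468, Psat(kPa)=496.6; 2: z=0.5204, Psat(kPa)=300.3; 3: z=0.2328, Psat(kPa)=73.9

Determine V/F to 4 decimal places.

V/F = 0.2428

Raoult's law: Kᵢ = Pᵢˢᵃᵗ/P = Pᵢˢᵃᵗ/276.8.
  K_1 = 496.6/276.8 = 1.794075, K_2 = 300.3/276.8 = 1.084899, K_3 = 73.9/276.8 = 0.266980
Material balance + equilibrium reduce to Σ zᵢ(Kᵢ−1)/(1+V/F(Kᵢ−1)) = 0.
Feasibility: ΣzᵢKᵢ = 1.0695, Σzᵢ/Kᵢ = 1.4892 — both > 1, two phases present.
Newton–Raphson from V/F = 0.39:
  V/F = 0.3900: g = -0.04656, g' = -0.3395 → V/F = 0.2529
  V/F = 0.2529: g = -0.00302, g' = -0.3000 → V/F = 0.2428
Converged at V/F = 0.2428.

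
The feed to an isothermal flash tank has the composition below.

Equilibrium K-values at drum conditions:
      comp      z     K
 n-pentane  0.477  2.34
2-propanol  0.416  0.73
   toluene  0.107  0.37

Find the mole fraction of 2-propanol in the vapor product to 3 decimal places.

y_2-propanol = 0.397

Rachford–Rice: g(β) = Σ zᵢ(Kᵢ−1)/(1+β(Kᵢ−1)) = 0.
Check two-phase: ΣzᵢKᵢ = 1.459 > 1 and Σzᵢ/Kᵢ = 1.063 > 1, so g(0) = 0.459 > 0 and g(1) = -0.063 < 0.
Iterate (Newton) starting at β = 0.43:
  β = 0.430: g = 0.1860, g' = -0.463 → β = 0.831
  β = 0.831: g = 0.0160, g' = -0.429 → β = 0.869
  β = 0.869: g = -0.0002, g' = -0.442 → β = 0.868
Converged at β = 0.868.
Compositions from xᵢ = zᵢ/(1+β(Kᵢ−1)), yᵢ = Kᵢxᵢ:
  n-pentane: x = 0.221, y = 0.516
  2-propanol: x = 0.543, y = 0.397
  toluene: x = 0.236, y = 0.087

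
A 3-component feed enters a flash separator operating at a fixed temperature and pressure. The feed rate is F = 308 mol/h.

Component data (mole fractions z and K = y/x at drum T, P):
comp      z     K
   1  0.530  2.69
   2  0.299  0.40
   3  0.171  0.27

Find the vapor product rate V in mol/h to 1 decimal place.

Material balance + equilibrium reduce to Σ zᵢ(Kᵢ−1)/(1+β(Kᵢ−1)) = 0.
g(0) = ΣzᵢKᵢ − 1 = 0.591 and g(1) = 1 − Σzᵢ/Kᵢ = -0.578, so a root lies in (0, 1).
Newton–Raphson from β = 0.5:
  β = 0.500: g = 0.0326, g' = -0.890 → β = 0.537
Converged at β = 0.537.
Then V = β·F = 0.5365·308 = 165.2 mol/h and L = F − V = 142.8 mol/h.

V = 165.2 mol/h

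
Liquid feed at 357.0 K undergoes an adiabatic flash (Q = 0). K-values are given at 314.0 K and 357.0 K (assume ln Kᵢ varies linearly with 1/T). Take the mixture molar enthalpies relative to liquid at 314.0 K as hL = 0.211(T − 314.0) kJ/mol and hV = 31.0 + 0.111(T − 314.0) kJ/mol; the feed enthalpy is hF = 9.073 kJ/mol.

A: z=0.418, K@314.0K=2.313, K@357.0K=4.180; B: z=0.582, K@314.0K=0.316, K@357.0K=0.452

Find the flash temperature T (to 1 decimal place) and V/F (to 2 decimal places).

Adiabatic flash: solve Rachford–Rice at each trial T, then check hF = ψ·hV(T) + (1−ψ)·hL(T).
  T = 314.0 K: K = (2.313, 0.316), RR gives ψ = 0.168, H_out = 5.203 kJ/mol
  T = 357.0 K: K = (4.180, 0.452), RR gives ψ = 0.580, H_out = 24.552 kJ/mol
  T = 335.5 K: K = (3.169, 0.382), RR gives ψ = 0.408, H_out = 16.318 kJ/mol
  T = 324.8 K: K = (2.723, 0.349), RR gives ψ = 0.304, H_out = 11.381 kJ/mol
  T = 319.4 K: K = (2.513, 0.332), RR gives ψ = 0.241, H_out = 8.493 kJ/mol
  T = 322.1 K: K = (2.617, 0.341), RR gives ψ = 0.274, H_out = 9.980 kJ/mol
  T = 320.8 K: K = (2.567, 0.337), RR gives ψ = 0.259, H_out = 9.275 kJ/mol
Linear interpolation between T = 319.4 (H_out = 8.493) and T = 320.8 (H_out = 9.275) on hF = 9.073 gives T ≈ 320.4 K, at which ψ = 0.25.

T = 320.4 K, V/F = 0.25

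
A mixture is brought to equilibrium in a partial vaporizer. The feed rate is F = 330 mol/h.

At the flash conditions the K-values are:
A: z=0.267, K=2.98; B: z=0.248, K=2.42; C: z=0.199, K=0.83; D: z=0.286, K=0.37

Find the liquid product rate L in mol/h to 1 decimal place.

L = 81.1 mol/h

Newton–Raphson from β = 0.5:
  β = 0.500: g = 0.1716, g' = -0.684 → β = 0.751
  β = 0.751: g = 0.0024, g' = -0.703 → β = 0.754
Converged at β = 0.754.
Then V = β·F = 0.7542·330 = 248.9 mol/h and L = F − V = 81.1 mol/h.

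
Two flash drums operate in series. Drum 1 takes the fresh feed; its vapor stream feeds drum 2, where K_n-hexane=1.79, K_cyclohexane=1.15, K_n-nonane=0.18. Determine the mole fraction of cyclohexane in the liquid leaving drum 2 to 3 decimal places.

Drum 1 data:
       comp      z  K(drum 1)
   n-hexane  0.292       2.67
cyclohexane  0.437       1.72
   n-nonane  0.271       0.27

x_cyclohexane (drum 2) = 0.451

Drum 1:
Let ψ₁ = V/F and solve Σ zᵢ(Kᵢ−1)/(1+ψ₁(Kᵢ−1)) = 0.
g(0) = ΣzᵢKᵢ − 1 = 0.604 and g(1) = 1 − Σzᵢ/Kᵢ = -0.367, so a root lies in (0, 1).
Iterate (Newton) starting at ψ₁ = 0.5:
  ψ₁ = 0.500: g = 0.1856, g' = -0.722 → ψ₁ = 0.757
  ψ₁ = 0.757: g = -0.0230, g' = -0.975 → ψ₁ = 0.733
Converged at ψ₁ = 0.733.
Drum-1 compositions:
  n-hexane: x = 0.131, y = 0.351
  cyclohexane: x = 0.286, y = 0.492
  n-nonane: x = 0.583, y = 0.157
Drum-2 feed = drum-1 vapor: z₂ = (0.3506, 0.4921, 0.1573).
Drum 2:
Iterate (Newton) starting at ψ₂ = 0.42:
  ψ₂ = 0.420: g = 0.0807, g' = -0.379 → ψ₂ = 0.633
  ψ₂ = 0.633: g = -0.0160, g' = -0.563 → ψ₂ = 0.604
  ψ₂ = 0.604: g = -0.0006, g' = -0.525 → ψ₂ = 0.603
Converged at ψ₂ = 0.603.
  n-hexane: x = 0.237, y = 0.425
  cyclohexane: x = 0.451, y = 0.519
  n-nonane: x = 0.311, y = 0.056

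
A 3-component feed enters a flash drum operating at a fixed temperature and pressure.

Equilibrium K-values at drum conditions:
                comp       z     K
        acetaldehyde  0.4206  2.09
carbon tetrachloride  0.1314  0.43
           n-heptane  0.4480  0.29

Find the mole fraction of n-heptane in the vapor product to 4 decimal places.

y_n-heptane = 0.1386

Rachford–Rice: g(ψ) = Σ zᵢ(Kᵢ−1)/(1+ψ(Kᵢ−1)) = 0.
Feasibility: ΣzᵢKᵢ = 1.0655, Σzᵢ/Kᵢ = 2.0517 — both > 1, two phases present.
Iterate (Newton) starting at ψ = 0.5:
  ψ = 0.5000: g = -0.30117, g' = -0.8357 → ψ = 0.1396
  ψ = 0.1396: g = -0.03656, g' = -0.7051 → ψ = 0.0878
  ψ = 0.0878: g = 0.00036, g' = -0.7204 → ψ = 0.0883
Converged at ψ = 0.0883.
Compositions from xᵢ = zᵢ/(1+ψ(Kᵢ−1)), yᵢ = Kᵢxᵢ:
  acetaldehyde: x = 0.3837, y = 0.8019
  carbon tetrachloride: x = 0.1384, y = 0.0595
  n-heptane: x = 0.4780, y = 0.1386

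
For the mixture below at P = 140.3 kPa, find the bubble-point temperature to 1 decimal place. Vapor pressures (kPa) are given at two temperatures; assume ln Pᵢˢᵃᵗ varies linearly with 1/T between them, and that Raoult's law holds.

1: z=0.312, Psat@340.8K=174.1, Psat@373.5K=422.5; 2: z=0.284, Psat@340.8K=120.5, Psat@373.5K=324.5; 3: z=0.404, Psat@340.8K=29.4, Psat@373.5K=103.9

T = 351.4 K

Bubble-point temperature: ΣzᵢPᵢˢᵃᵗ(T) = P. Interpolate ln Pᵢˢᵃᵗ = aᵢ + bᵢ/T.
  T = 340.8 K: ΣzᵢPᵢˢᵃᵗ = 100.42 kPa
  T = 373.5 K: ΣzᵢPᵢˢᵃᵗ = 265.95 kPa
  T = 357.1 K: ΣzᵢPᵢˢᵃᵗ = 166.54 kPa
  T = 349.0 K: ΣzᵢPᵢˢᵃᵗ = 130.22 kPa
  T = 353.1 K: ΣzᵢPᵢˢᵃᵗ = 147.68 kPa
  T = 351.1 K: ΣzᵢPᵢˢᵃᵗ = 138.93 kPa
Interpolating between 351.1 K and 353.1 K gives T ≈ 351.4 K.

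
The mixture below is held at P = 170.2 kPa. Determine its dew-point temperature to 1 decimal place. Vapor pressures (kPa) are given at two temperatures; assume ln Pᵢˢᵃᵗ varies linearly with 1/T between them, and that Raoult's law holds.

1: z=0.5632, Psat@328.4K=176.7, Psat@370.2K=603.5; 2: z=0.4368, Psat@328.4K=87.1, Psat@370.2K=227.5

Dew-point temperature: Σzᵢ·P/Pᵢˢᵃᵗ(T) = 1. Interpolate ln Pᵢˢᵃᵗ = aᵢ + bᵢ/T.
  T = 328.4 K: ΣzᵢP/Pᵢˢᵃᵗ = 1.3960
  T = 370.2 K: ΣzᵢP/Pᵢˢᵃᵗ = 0.4856
  T = 349.3 K: ΣzᵢP/Pᵢˢᵃᵗ = 0.7961
  T = 338.9 K: ΣzᵢP/Pᵢˢᵃᵗ = 1.0431
  T = 344.1 K: ΣzᵢP/Pᵢˢᵃᵗ = 0.9093
  T = 341.5 K: ΣzᵢP/Pᵢˢᵃᵗ = 0.9734
Interpolating between 338.9 K and 341.5 K gives T ≈ 340.5 K.

T = 340.5 K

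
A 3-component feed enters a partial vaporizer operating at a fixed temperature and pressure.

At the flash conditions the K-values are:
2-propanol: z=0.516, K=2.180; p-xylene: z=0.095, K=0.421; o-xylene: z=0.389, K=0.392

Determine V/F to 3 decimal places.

Material balance + equilibrium reduce to Σ zᵢ(Kᵢ−1)/(1+V/F(Kᵢ−1)) = 0.
Feasibility: ΣzᵢKᵢ = 1.317, Σzᵢ/Kᵢ = 1.455 — both > 1, two phases present.
Newton iteration, V/F⁰ = 0.5:
  V/F = 0.500: g = -0.0343, g' = -0.644 → V/F = 0.447
  V/F = 0.447: g = -0.0002, g' = -0.637 → V/F = 0.446
Converged at V/F = 0.446.

V/F = 0.446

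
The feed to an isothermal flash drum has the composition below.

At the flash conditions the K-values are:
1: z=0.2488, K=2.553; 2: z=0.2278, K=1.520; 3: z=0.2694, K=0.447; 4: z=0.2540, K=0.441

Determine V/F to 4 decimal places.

Material balance + equilibrium reduce to Σ zᵢ(Kᵢ−1)/(1+V/F(Kᵢ−1)) = 0.
Check two-phase: ΣzᵢKᵢ = 1.2139 > 1 and Σzᵢ/Kᵢ = 1.4260 > 1, so g(0) = 0.2139 > 0 and g(1) = -0.4260 < 0.
Newton–Raphson from V/F = 0.5:
  V/F = 0.5000: g = -0.09147, g' = -0.5392 → V/F = 0.3304
Converged at V/F = 0.3304.

V/F = 0.3304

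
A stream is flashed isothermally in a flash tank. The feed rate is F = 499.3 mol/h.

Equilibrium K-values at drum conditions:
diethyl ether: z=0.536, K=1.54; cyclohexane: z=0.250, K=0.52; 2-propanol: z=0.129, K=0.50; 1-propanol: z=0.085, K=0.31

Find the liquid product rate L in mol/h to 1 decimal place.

L = 418.7 mol/h

Rachford–Rice: g(β) = Σ zᵢ(Kᵢ−1)/(1+β(Kᵢ−1)) = 0.
Check two-phase: ΣzᵢKᵢ = 1.046 > 1 and Σzᵢ/Kᵢ = 1.361 > 1, so g(0) = 0.046 > 0 and g(1) = -0.361 < 0.
Iterate (Newton) starting at β = 0.41:
  β = 0.410: g = -0.0753, g' = -0.324 → β = 0.177
  β = 0.177: g = -0.0046, g' = -0.290 → β = 0.161
Converged at β = 0.161.
Then V = β·F = 0.1614·499.3 = 80.6 mol/h and L = F − V = 418.7 mol/h.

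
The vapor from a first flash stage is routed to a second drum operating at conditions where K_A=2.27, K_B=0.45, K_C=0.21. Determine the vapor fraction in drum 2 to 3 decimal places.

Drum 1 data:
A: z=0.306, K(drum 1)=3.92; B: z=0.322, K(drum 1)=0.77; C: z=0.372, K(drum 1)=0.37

V/F (drum 2) = 0.456

Drum 1:
Newton–Raphson from ψ₁ = 0.42:
  ψ₁ = 0.420: g = 0.0007, g' = -0.820 → ψ₁ = 0.421
Converged at ψ₁ = 0.421.
Drum-1 compositions:
  A: x = 0.137, y = 0.538
  B: x = 0.357, y = 0.275
  C: x = 0.506, y = 0.187
Drum-2 feed = drum-1 vapor: z₂ = (0.5382, 0.2745, 0.1873).
Drum 2:
Let ψ₂ = V/F and solve Σ zᵢ(Kᵢ−1)/(1+ψ₂(Kᵢ−1)) = 0.
Feasibility: ΣzᵢKᵢ = 1.385, Σzᵢ/Kᵢ = 1.739 — both > 1, two phases present.
Newton iteration, ψ₂⁰ = 0.5:
  ψ₂ = 0.500: g = -0.0348, g' = -0.802 → ψ₂ = 0.457
  ψ₂ = 0.457: g = -0.0005, g' = -0.782 → ψ₂ = 0.456
Converged at ψ₂ = 0.456.
  A: x = 0.341, y = 0.774
  B: x = 0.366, y = 0.165
  C: x = 0.293, y = 0.061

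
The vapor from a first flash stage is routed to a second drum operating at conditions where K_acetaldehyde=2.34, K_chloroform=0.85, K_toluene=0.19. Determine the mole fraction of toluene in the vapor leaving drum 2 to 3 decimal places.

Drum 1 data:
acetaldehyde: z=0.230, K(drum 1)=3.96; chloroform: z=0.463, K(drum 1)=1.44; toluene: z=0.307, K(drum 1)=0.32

Drum 1:
Iterate (Newton) starting at ψ₁ = 0.66:
  ψ₁ = 0.660: g = 0.0096, g' = -0.752 → ψ₁ = 0.673
Converged at ψ₁ = 0.673.
Drum-1 compositions:
  acetaldehyde: x = 0.077, y = 0.304
  chloroform: x = 0.357, y = 0.514
  toluene: x = 0.566, y = 0.181
Drum-2 feed = drum-1 vapor: z₂ = (0.3045, 0.5144, 0.1811).
Drum 2:
Material balance + equilibrium reduce to Σ zᵢ(Kᵢ−1)/(1+ψ₂(Kᵢ−1)) = 0.
Check two-phase: ΣzᵢKᵢ = 1.184 > 1 and Σzᵢ/Kᵢ = 1.688 > 1, so g(0) = 0.184 > 0 and g(1) = -0.688 < 0.
Iterate (Newton) starting at ψ₂ = 0.34:
  ψ₂ = 0.340: g = -0.0034, g' = -0.497 → ψ₂ = 0.333
Converged at ψ₂ = 0.333.
  acetaldehyde: x = 0.211, y = 0.493
  chloroform: x = 0.541, y = 0.460
  toluene: x = 0.248, y = 0.047

y_toluene (drum 2) = 0.047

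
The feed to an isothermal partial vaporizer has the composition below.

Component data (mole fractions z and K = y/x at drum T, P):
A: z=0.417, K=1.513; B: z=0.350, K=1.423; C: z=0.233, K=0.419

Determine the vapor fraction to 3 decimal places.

ψ = 0.825

Material balance + equilibrium reduce to Σ zᵢ(Kᵢ−1)/(1+ψ(Kᵢ−1)) = 0.
Feasibility: ΣzᵢKᵢ = 1.227, Σzᵢ/Kᵢ = 1.078 — both > 1, two phases present.
Newton iteration, ψ⁰ = 0.37:
  ψ = 0.370: g = 0.1354, g' = -0.252 → ψ = 0.907
  ψ = 0.907: g = -0.0333, g' = -0.436 → ψ = 0.831
  ψ = 0.831: g = -0.0021, g' = -0.382 → ψ = 0.825
Converged at ψ = 0.825.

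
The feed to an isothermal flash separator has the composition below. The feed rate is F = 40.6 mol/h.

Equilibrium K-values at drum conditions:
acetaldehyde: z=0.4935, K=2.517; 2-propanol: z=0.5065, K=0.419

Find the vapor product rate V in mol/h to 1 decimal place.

Material balance + equilibrium reduce to Σ zᵢ(Kᵢ−1)/(1+ψ(Kᵢ−1)) = 0.
Check two-phase: ΣzᵢKᵢ = 1.4544 > 1 and Σzᵢ/Kᵢ = 1.4049 > 1, so g(0) = 0.4544 > 0 and g(1) = -0.4049 < 0.
Newton–Raphson from ψ = 0.52:
  ψ = 0.5200: g = -0.00317, g' = -0.7060 → ψ = 0.5155
Converged at ψ = 0.5155.
Then V = ψ·F = 0.5155·40.6 = 20.9 mol/h and L = F − V = 19.7 mol/h.

V = 20.9 mol/h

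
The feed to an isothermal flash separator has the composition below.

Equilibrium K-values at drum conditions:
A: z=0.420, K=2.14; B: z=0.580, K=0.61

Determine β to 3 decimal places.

Let β = V/F and solve Σ zᵢ(Kᵢ−1)/(1+β(Kᵢ−1)) = 0.
Check two-phase: ΣzᵢKᵢ = 1.253 > 1 and Σzᵢ/Kᵢ = 1.147 > 1, so g(0) = 0.253 > 0 and g(1) = -0.147 < 0.
Binary case is linear: z₁(K₁−1)(1+β(K₂−1)) + z₂(K₂−1)(1+β(K₁−1)) = 0
⇒ β = [z₁(K₁−1)+z₂(K₂−1)] / [−(K₁−1)(K₂−1)] = 0.2526/0.4446 = 0.568

β = 0.568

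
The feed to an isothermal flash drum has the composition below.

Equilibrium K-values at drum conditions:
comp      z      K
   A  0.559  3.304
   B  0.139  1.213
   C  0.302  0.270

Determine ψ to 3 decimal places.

Rachford–Rice: g(ψ) = Σ zᵢ(Kᵢ−1)/(1+ψ(Kᵢ−1)) = 0.
g(0) = ΣzᵢKᵢ − 1 = 1.097 and g(1) = 1 − Σzᵢ/Kᵢ = -0.402, so a root lies in (0, 1).
Iterate (Newton) starting at ψ = 0.66:
  ψ = 0.660: g = 0.1115, g' = -1.071 → ψ = 0.764
  ψ = 0.764: g = -0.0065, g' = -1.217 → ψ = 0.759
Converged at ψ = 0.759.

ψ = 0.759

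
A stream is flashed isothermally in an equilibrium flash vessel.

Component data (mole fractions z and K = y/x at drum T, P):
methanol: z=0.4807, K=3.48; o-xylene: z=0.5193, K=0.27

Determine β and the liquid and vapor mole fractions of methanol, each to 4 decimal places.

β = 0.4491, x_methanol = 0.2274, y_methanol = 0.7914

Let β = V/F and solve Σ zᵢ(Kᵢ−1)/(1+β(Kᵢ−1)) = 0.
g(0) = ΣzᵢKᵢ − 1 = 0.8130 and g(1) = 1 − Σzᵢ/Kᵢ = -1.0615, so a root lies in (0, 1).
Binary case is linear: z₁(K₁−1)(1+β(K₂−1)) + z₂(K₂−1)(1+β(K₁−1)) = 0
⇒ β = [z₁(K₁−1)+z₂(K₂−1)] / [−(K₁−1)(K₂−1)] = 0.81305/1.81040 = 0.4491
Compositions from xᵢ = zᵢ/(1+β(Kᵢ−1)), yᵢ = Kᵢxᵢ:
  methanol: x = 0.2274, y = 0.7914
  o-xylene: x = 0.7726, y = 0.2086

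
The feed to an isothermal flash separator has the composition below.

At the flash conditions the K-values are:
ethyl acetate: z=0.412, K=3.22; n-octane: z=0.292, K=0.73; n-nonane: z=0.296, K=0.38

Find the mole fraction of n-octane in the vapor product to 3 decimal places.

y_n-octane = 0.255

Rachford–Rice: g(ψ) = Σ zᵢ(Kᵢ−1)/(1+ψ(Kᵢ−1)) = 0.
Check two-phase: ΣzᵢKᵢ = 1.652 > 1 and Σzᵢ/Kᵢ = 1.307 > 1, so g(0) = 0.652 > 0 and g(1) = -0.307 < 0.
Newton–Raphson from ψ = 0.56:
  ψ = 0.560: g = 0.0337, g' = -0.700 → ψ = 0.608
  ψ = 0.608: g = 0.0002, g' = -0.691 → ψ = 0.609
Converged at ψ = 0.609.
Compositions from xᵢ = zᵢ/(1+ψ(Kᵢ−1)), yᵢ = Kᵢxᵢ:
  ethyl acetate: x = 0.175, y = 0.564
  n-octane: x = 0.349, y = 0.255
  n-nonane: x = 0.475, y = 0.181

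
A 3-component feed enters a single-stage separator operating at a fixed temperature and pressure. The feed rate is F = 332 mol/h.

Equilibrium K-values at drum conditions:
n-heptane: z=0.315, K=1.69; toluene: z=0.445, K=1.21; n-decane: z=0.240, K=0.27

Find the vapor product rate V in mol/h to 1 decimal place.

V = 141.0 mol/h

Material balance + equilibrium reduce to Σ zᵢ(Kᵢ−1)/(1+ψ(Kᵢ−1)) = 0.
Feasibility: ΣzᵢKᵢ = 1.136, Σzᵢ/Kᵢ = 1.443 — both > 1, two phases present.
Newton iteration, ψ⁰ = 0.46:
  ψ = 0.460: g = -0.0136, g' = -0.393 → ψ = 0.425
Converged at ψ = 0.425.
Then V = ψ·F = 0.4246·332 = 141.0 mol/h and L = F − V = 191.0 mol/h.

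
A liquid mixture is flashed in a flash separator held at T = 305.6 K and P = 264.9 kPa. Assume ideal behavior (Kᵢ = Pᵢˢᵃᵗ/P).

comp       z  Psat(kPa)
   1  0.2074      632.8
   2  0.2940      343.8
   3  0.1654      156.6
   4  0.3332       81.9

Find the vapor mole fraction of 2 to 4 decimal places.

Raoult's law: Kᵢ = Pᵢˢᵃᵗ/P = Pᵢˢᵃᵗ/264.9.
  K_1 = 632.8/264.9 = 2.388826, K_2 = 343.8/264.9 = 1.297848, K_3 = 156.6/264.9 = 0.591166, K_4 = 81.9/264.9 = 0.309173
Newton iteration, ψ⁰ = 0.59:
  ψ = 0.5900: g = -0.24487, g' = -0.6408 → ψ = 0.2079
  ψ = 0.2079: g = -0.03671, g' = -0.5138 → ψ = 0.1364
  ψ = 0.1364: g = 0.00055, g' = -0.5317 → ψ = 0.1375
Converged at ψ = 0.1375.
Compositions from xᵢ = zᵢ/(1+ψ(Kᵢ−1)), yᵢ = Kᵢxᵢ:
  1: x = 0.1741, y = 0.4160
  2: x = 0.2824, y = 0.3666
  3: x = 0.1752, y = 0.1036
  4: x = 0.3682, y = 0.1138

y_2 = 0.3666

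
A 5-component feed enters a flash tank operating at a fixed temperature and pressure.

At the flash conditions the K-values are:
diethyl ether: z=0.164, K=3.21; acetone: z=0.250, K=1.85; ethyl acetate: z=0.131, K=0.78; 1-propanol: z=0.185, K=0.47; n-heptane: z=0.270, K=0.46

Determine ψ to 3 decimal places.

ψ = 0.417

Rachford–Rice: g(ψ) = Σ zᵢ(Kᵢ−1)/(1+ψ(Kᵢ−1)) = 0.
Check two-phase: ΣzᵢKᵢ = 1.302 > 1 and Σzᵢ/Kᵢ = 1.335 > 1, so g(0) = 0.302 > 0 and g(1) = -0.335 < 0.
Newton iteration, ψ⁰ = 0.5:
  ψ = 0.500: g = -0.0442, g' = -0.522 → ψ = 0.415
  ψ = 0.415: g = 0.0007, g' = -0.540 → ψ = 0.417
Converged at ψ = 0.417.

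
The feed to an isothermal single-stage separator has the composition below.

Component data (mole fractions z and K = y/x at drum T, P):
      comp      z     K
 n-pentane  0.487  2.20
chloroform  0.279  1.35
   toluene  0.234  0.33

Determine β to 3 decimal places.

β = 0.851

Iterate (Newton) starting at β = 0.5:
  β = 0.500: g = 0.2126, g' = -0.536 → β = 0.896
  β = 0.896: g = -0.0367, g' = -0.841 → β = 0.853
  β = 0.853: g = -0.0018, g' = -0.763 → β = 0.851
Converged at β = 0.851.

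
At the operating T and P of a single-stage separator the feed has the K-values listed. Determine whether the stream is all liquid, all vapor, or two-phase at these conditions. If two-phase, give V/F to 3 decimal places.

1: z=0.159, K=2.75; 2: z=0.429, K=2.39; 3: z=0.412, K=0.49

ΣzᵢKᵢ = 1.664; Σzᵢ/Kᵢ = 1.078.
Both exceed 1, so a two-phase solution exists.
Rachford–Rice: g(ψ) = Σ zᵢ(Kᵢ−1)/(1+ψ(Kᵢ−1)) = 0.
Newton iteration, ψ⁰ = 0.5:
  ψ = 0.500: g = 0.2182, g' = -0.620 → ψ = 0.852
  ψ = 0.852: g = 0.0132, g' = -0.587 → ψ = 0.874
Converged at ψ = 0.874.

two-phase, V/F = 0.874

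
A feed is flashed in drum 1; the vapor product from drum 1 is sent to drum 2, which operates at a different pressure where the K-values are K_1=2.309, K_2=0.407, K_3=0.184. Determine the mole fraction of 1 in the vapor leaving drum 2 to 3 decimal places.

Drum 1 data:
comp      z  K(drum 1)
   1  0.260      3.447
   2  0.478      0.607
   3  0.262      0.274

y_1 (drum 2) = 0.766

Drum 1:
Iterate (Newton) starting at ψ₁ = 0.55:
  ψ₁ = 0.550: g = -0.2851, g' = -0.786 → ψ₁ = 0.187
  ψ₁ = 0.187: g = 0.0135, g' = -1.003 → ψ₁ = 0.201
Converged at ψ₁ = 0.201.
Drum-1 compositions:
  1: x = 0.174, y = 0.601
  2: x = 0.519, y = 0.315
  3: x = 0.307, y = 0.084
Drum-2 feed = drum-1 vapor: z₂ = (0.6010, 0.3150, 0.0840).
Drum 2:
Iterate (Newton) starting at ψ₂ = 0.42:
  ψ₂ = 0.420: g = 0.1545, g' = -0.755 → ψ₂ = 0.625
  ψ₂ = 0.625: g = -0.0039, g' = -0.824 → ψ₂ = 0.620
Converged at ψ₂ = 0.620.
  1: x = 0.332, y = 0.766
  2: x = 0.498, y = 0.203
  3: x = 0.170, y = 0.031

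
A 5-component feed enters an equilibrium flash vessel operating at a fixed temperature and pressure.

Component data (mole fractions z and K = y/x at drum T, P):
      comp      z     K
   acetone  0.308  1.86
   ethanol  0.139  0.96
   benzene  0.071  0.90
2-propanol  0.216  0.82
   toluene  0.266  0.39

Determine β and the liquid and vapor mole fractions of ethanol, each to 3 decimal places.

Let β = V/F and solve Σ zᵢ(Kᵢ−1)/(1+β(Kᵢ−1)) = 0.
Feasibility: ΣzᵢKᵢ = 1.051, Σzᵢ/Kᵢ = 1.335 — both > 1, two phases present.
Newton–Raphson from β = 0.45:
  β = 0.450: g = -0.0881, g' = -0.316 → β = 0.171
  β = 0.171: g = -0.0032, g' = -0.305 → β = 0.161
Converged at β = 0.161.
Compositions from xᵢ = zᵢ/(1+β(Kᵢ−1)), yᵢ = Kᵢxᵢ:
  acetone: x = 0.271, y = 0.503
  ethanol: x = 0.140, y = 0.134
  benzene: x = 0.072, y = 0.065
  2-propanol: x = 0.222, y = 0.182
  toluene: x = 0.295, y = 0.115

β = 0.161, x_ethanol = 0.140, y_ethanol = 0.134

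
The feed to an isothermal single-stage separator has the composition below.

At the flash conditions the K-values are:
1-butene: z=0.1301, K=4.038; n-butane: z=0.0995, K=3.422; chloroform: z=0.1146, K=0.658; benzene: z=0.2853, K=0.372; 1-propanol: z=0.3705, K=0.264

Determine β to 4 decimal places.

β = 0.0807

Material balance + equilibrium reduce to Σ zᵢ(Kᵢ−1)/(1+β(Kᵢ−1)) = 0.
Check two-phase: ΣzᵢKᵢ = 1.1452 > 1 and Σzᵢ/Kᵢ = 2.4058 > 1, so g(0) = 0.1452 > 0 and g(1) = -1.4058 < 0.
Iterate (Newton) starting at β = 0.5:
  β = 0.5000: g = -0.47402, g' = -1.0697 → β = 0.0569
  β = 0.0569: g = 0.03847, g' = -1.6775 → β = 0.0798
  β = 0.0798: g = 0.00147, g' = -1.5532 → β = 0.0807
Converged at β = 0.0807.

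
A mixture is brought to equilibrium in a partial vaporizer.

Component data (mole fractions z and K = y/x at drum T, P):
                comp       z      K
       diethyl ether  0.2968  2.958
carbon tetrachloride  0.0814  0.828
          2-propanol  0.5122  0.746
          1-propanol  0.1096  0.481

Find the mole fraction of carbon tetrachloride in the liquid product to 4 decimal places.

Material balance + equilibrium reduce to Σ zᵢ(Kᵢ−1)/(1+ψ(Kᵢ−1)) = 0.
Check two-phase: ΣzᵢKᵢ = 1.3802 > 1 and Σzᵢ/Kᵢ = 1.1131 > 1, so g(0) = 0.3802 > 0 and g(1) = -0.1131 < 0.
Newton–Raphson from ψ = 0.5:
  ψ = 0.5000: g = 0.05249, g' = -0.3906 → ψ = 0.6344
  ψ = 0.6344: g = 0.00358, g' = -0.3420 → ψ = 0.6449
Converged at ψ = 0.6449.
Compositions from xᵢ = zᵢ/(1+ψ(Kᵢ−1)), yᵢ = Kᵢxᵢ:
  diethyl ether: x = 0.1312, y = 0.3880
  carbon tetrachloride: x = 0.0916, y = 0.0758
  2-propanol: x = 0.6125, y = 0.4570
  1-propanol: x = 0.1647, y = 0.0792

x_carbon tetrachloride = 0.0916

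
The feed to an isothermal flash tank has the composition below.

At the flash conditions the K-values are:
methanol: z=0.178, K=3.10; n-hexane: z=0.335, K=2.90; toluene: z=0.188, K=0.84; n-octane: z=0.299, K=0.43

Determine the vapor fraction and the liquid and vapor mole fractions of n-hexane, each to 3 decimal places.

Newton–Raphson from ψ = 0.44:
  ψ = 0.440: g = 0.2811, g' = -0.749 → ψ = 0.815
  ψ = 0.815: g = 0.0347, g' = -0.638 → ψ = 0.869
Converged at ψ = 0.869.
Compositions from xᵢ = zᵢ/(1+ψ(Kᵢ−1)), yᵢ = Kᵢxᵢ:
  methanol: x = 0.063, y = 0.195
  n-hexane: x = 0.126, y = 0.367
  toluene: x = 0.218, y = 0.183
  n-octane: x = 0.592, y = 0.255

ψ = 0.869, x_n-hexane = 0.126, y_n-hexane = 0.367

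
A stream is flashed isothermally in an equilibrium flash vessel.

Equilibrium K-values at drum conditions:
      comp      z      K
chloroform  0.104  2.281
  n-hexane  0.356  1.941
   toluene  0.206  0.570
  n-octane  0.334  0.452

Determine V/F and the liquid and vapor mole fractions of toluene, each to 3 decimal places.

Newton iteration, V/F⁰ = 0.39:
  V/F = 0.390: g = -0.0053, g' = -0.462 → V/F = 0.379
Converged at V/F = 0.379.
Compositions from xᵢ = zᵢ/(1+V/F(Kᵢ−1)), yᵢ = Kᵢxᵢ:
  chloroform: x = 0.070, y = 0.160
  n-hexane: x = 0.263, y = 0.510
  toluene: x = 0.246, y = 0.140
  n-octane: x = 0.421, y = 0.190

V/F = 0.379, x_toluene = 0.246, y_toluene = 0.140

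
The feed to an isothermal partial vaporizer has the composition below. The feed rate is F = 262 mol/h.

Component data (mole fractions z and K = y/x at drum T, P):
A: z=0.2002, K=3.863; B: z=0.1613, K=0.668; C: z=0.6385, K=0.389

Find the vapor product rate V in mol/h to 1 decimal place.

Let ψ = V/F and solve Σ zᵢ(Kᵢ−1)/(1+ψ(Kᵢ−1)) = 0.
g(0) = ΣzᵢKᵢ − 1 = 0.1295 and g(1) = 1 − Σzᵢ/Kᵢ = -0.9347, so a root lies in (0, 1).
Iterate (Newton) starting at ψ = 0.42:
  ψ = 0.4200: g = -0.32678, g' = -0.7936 → ψ = 0.0082
  ψ = 0.0082: g = 0.11415, g' = -1.8248 → ψ = 0.0708
  ψ = 0.0708: g = 0.01396, g' = -1.4135 → ψ = 0.0807
  ψ = 0.0807: g = 0.00024, g' = -1.3654 → ψ = 0.0809
Converged at ψ = 0.0809.
Then V = ψ·F = 0.0809·262 = 21.2 mol/h and L = F − V = 240.8 mol/h.

V = 21.2 mol/h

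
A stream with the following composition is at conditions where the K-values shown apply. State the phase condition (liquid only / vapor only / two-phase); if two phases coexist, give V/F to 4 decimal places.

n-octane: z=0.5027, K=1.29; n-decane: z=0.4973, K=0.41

ΣzᵢKᵢ = 0.8524; Σzᵢ/Kᵢ = 1.6026.
Since ΣzᵢKᵢ < 1 the mixture is below its bubble point — single liquid phase.

liquid only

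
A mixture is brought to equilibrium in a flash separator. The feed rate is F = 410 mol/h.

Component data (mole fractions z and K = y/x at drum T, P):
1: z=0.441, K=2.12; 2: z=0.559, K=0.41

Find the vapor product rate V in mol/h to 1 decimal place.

V = 101.8 mol/h

Rachford–Rice: g(β) = Σ zᵢ(Kᵢ−1)/(1+β(Kᵢ−1)) = 0.
Check two-phase: ΣzᵢKᵢ = 1.164 > 1 and Σzᵢ/Kᵢ = 1.571 > 1, so g(0) = 0.164 > 0 and g(1) = -0.571 < 0.
Binary case is linear: z₁(K₁−1)(1+β(K₂−1)) + z₂(K₂−1)(1+β(K₁−1)) = 0
⇒ β = [z₁(K₁−1)+z₂(K₂−1)] / [−(K₁−1)(K₂−1)] = 0.1641/0.6608 = 0.248
Then V = β·F = 0.2484·410 = 101.8 mol/h and L = F − V = 308.2 mol/h.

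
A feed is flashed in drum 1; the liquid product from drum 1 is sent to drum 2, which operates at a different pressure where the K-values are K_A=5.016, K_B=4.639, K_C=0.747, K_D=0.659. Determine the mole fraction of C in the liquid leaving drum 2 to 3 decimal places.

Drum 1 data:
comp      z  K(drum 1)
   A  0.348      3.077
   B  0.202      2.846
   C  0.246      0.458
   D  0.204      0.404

Drum 1:
Material balance + equilibrium reduce to Σ zᵢ(Kᵢ−1)/(1+ψ₁(Kᵢ−1)) = 0.
Feasibility: ΣzᵢKᵢ = 1.841, Σzᵢ/Kᵢ = 1.226 — both > 1, two phases present.
Iterate (Newton) starting at ψ₁ = 0.54:
  ψ₁ = 0.540: g = 0.1596, g' = -0.808 → ψ₁ = 0.738
  ψ₁ = 0.738: g = 0.0043, g' = -0.789 → ψ₁ = 0.743
Converged at ψ₁ = 0.743.
Drum-1 compositions:
  A: x = 0.137, y = 0.421
  B: x = 0.085, y = 0.242
  C: x = 0.412, y = 0.189
  D: x = 0.366, y = 0.148
Drum-2 feed = drum-1 liquid: z₂ = (0.1368, 0.0852, 0.4119, 0.3661).
Drum 2:
Let ψ₂ = V/F and solve Σ zᵢ(Kᵢ−1)/(1+ψ₂(Kᵢ−1)) = 0.
Check two-phase: ΣzᵢKᵢ = 1.630 > 1 and Σzᵢ/Kᵢ = 1.153 > 1, so g(0) = 0.630 > 0 and g(1) = -0.153 < 0.
Newton–Raphson from ψ₂ = 0.38:
  ψ₂ = 0.380: g = 0.0889, g' = -0.633 → ψ₂ = 0.520
  ψ₂ = 0.520: g = 0.0131, g' = -0.464 → ψ₂ = 0.549
  ψ₂ = 0.549: g = 0.0003, g' = -0.441 → ψ₂ = 0.550
Converged at ψ₂ = 0.550.
  A: x = 0.043, y = 0.214
  B: x = 0.028, y = 0.132
  C: x = 0.478, y = 0.357
  D: x = 0.451, y = 0.297

x_C (drum 2) = 0.478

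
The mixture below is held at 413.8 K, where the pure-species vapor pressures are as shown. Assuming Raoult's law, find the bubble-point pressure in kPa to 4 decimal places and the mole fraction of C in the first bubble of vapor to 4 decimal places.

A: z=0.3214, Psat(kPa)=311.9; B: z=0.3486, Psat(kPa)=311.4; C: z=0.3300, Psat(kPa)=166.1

Pbub = 263.6117 kPa, y_C = 0.2079

At the bubble point ψ → 0, so ΣzᵢKᵢ = 1 with Kᵢ = Pᵢˢᵃᵗ/P ⇒ P = ΣzᵢPᵢˢᵃᵗ.
P = 0.3214·311.9 + 0.3486·311.4 + 0.3300·166.1 = 263.6117 kPa
yᵢ = zᵢPᵢˢᵃᵗ/P ⇒ y_C = 0.3300·166.1/263.6117 = 0.2079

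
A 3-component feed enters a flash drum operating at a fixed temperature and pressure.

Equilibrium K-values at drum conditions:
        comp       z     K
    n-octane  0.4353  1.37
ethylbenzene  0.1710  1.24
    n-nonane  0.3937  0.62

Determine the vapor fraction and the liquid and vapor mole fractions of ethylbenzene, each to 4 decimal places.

Let ψ = V/F and solve Σ zᵢ(Kᵢ−1)/(1+ψ(Kᵢ−1)) = 0.
Check two-phase: ΣzᵢKᵢ = 1.0525 > 1 and Σzᵢ/Kᵢ = 1.0906 > 1, so g(0) = 0.0525 > 0 and g(1) = -0.0906 < 0.
Newton–Raphson from ψ = 0.5:
  ψ = 0.5000: g = -0.01214, g' = -0.1369 → ψ = 0.4114
  ψ = 0.4114: g = -0.00019, g' = -0.1329 → ψ = 0.4100
Converged at ψ = 0.4100.
Compositions from xᵢ = zᵢ/(1+ψ(Kᵢ−1)), yᵢ = Kᵢxᵢ:
  n-octane: x = 0.3780, y = 0.5178
  ethylbenzene: x = 0.1557, y = 0.1930
  n-nonane: x = 0.4663, y = 0.2891

ψ = 0.4100, x_ethylbenzene = 0.1557, y_ethylbenzene = 0.1930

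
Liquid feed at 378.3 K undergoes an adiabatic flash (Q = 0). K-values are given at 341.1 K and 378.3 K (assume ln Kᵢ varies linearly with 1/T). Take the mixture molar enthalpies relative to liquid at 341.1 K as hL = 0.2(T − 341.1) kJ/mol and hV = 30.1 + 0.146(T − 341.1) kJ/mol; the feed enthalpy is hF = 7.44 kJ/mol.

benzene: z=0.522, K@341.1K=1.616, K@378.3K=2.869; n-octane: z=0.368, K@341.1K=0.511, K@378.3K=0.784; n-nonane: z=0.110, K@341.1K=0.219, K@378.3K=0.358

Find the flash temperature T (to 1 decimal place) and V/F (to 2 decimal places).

T = 343.0 K, V/F = 0.24

Adiabatic flash: solve Rachford–Rice at each trial T, then check hF = ψ·hV(T) + (1−ψ)·hL(T).
  T = 341.1 K: K = (1.616, 0.511, 0.219), RR gives ψ = 0.158, H_out = 4.757 kJ/mol
  T = 378.3 K: K = (2.869, 0.784, 0.358), RR gives ψ = 1.000, H_out = 35.531 kJ/mol
  T = 359.7 K: K = (2.185, 0.640, 0.284), RR gives ψ = 0.706, H_out = 24.249 kJ/mol
  T = 350.4 K: K = (1.887, 0.574, 0.250), RR gives ψ = 0.477, H_out = 15.970 kJ/mol
  T = 345.8 K: K = (1.749, 0.542, 0.234), RR gives ψ = 0.336, H_out = 10.969 kJ/mol
  T = 343.5 K: K = (1.683, 0.527, 0.227), RR gives ψ = 0.254, H_out = 8.104 kJ/mol
Linear interpolation between T = 341.1 (H_out = 4.757) and T = 343.5 (H_out = 8.104) on hF = 7.44 gives T ≈ 343.0 K, at which ψ = 0.24.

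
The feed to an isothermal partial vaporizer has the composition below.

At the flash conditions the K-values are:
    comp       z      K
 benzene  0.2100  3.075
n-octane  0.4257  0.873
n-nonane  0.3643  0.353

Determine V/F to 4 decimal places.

Rachford–Rice: g(V/F) = Σ zᵢ(Kᵢ−1)/(1+V/F(Kᵢ−1)) = 0.
Check two-phase: ΣzᵢKᵢ = 1.1460 > 1 and Σzᵢ/Kᵢ = 1.5879 > 1, so g(0) = 0.1460 > 0 and g(1) = -0.5879 < 0.
Iterate (Newton) starting at V/F = 0.5:
  V/F = 0.5000: g = -0.19228, g' = -0.5589 → V/F = 0.1559
  V/F = 0.1559: g = 0.01191, g' = -0.7119 → V/F = 0.1727
  V/F = 0.1727: g = 0.00018, g' = -0.6905 → V/F = 0.1729
Converged at V/F = 0.1729.

V/F = 0.1729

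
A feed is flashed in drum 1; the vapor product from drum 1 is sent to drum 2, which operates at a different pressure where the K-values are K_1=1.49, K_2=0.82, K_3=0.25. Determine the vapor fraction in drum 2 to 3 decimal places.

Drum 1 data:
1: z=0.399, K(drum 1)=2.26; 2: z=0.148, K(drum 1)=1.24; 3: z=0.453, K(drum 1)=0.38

Drum 1:
Material balance + equilibrium reduce to Σ zᵢ(Kᵢ−1)/(1+ψ₁(Kᵢ−1)) = 0.
g(0) = ΣzᵢKᵢ − 1 = 0.257 and g(1) = 1 − Σzᵢ/Kᵢ = -0.488, so a root lies in (0, 1).
Newton–Raphson from ψ₁ = 0.65:
  ψ₁ = 0.650: g = -0.1633, g' = -0.686 → ψ₁ = 0.412
  ψ₁ = 0.412: g = -0.0140, g' = -0.596 → ψ₁ = 0.389
Converged at ψ₁ = 0.389.
Drum-1 compositions:
  1: x = 0.268, y = 0.605
  2: x = 0.135, y = 0.168
  3: x = 0.597, y = 0.227
Drum-2 feed = drum-1 vapor: z₂ = (0.6054, 0.1679, 0.2268).
Drum 2:
Material balance + equilibrium reduce to Σ zᵢ(Kᵢ−1)/(1+ψ₂(Kᵢ−1)) = 0.
Check two-phase: ΣzᵢKᵢ = 1.096 > 1 and Σzᵢ/Kᵢ = 1.518 > 1, so g(0) = 0.096 > 0 and g(1) = -0.518 < 0.
Newton iteration, ψ₂⁰ = 0.62:
  ψ₂ = 0.620: g = -0.1244, g' = -0.538 → ψ₂ = 0.389
  ψ₂ = 0.389: g = -0.0234, g' = -0.363 → ψ₂ = 0.324
  ψ₂ = 0.324: g = -0.0009, g' = -0.337 → ψ₂ = 0.322
Converged at ψ₂ = 0.322.
  1: x = 0.523, y = 0.779
  2: x = 0.178, y = 0.146
  3: x = 0.299, y = 0.075

V/F (drum 2) = 0.322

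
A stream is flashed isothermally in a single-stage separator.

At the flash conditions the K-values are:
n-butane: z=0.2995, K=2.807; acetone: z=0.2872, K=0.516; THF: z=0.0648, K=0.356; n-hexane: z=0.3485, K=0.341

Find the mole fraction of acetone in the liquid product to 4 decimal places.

x_acetone = 0.3053

Iterate (Newton) starting at β = 0.38:
  β = 0.3800: g = -0.21110, g' = -0.7613 → β = 0.1027
  β = 0.1027: g = 0.01920, g' = -0.9752 → β = 0.1224
  β = 0.1224: g = 0.00033, g' = -0.9426 → β = 0.1227
Converged at β = 0.1227.
Compositions from xᵢ = zᵢ/(1+β(Kᵢ−1)), yᵢ = Kᵢxᵢ:
  n-butane: x = 0.2451, y = 0.6881
  acetone: x = 0.3053, y = 0.1576
  THF: x = 0.0704, y = 0.0250
  n-hexane: x = 0.3792, y = 0.1293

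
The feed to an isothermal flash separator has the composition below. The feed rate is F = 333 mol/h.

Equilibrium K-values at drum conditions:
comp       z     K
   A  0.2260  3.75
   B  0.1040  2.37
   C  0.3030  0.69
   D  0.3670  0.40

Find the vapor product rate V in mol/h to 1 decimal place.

Material balance + equilibrium reduce to Σ zᵢ(Kᵢ−1)/(1+ψ(Kᵢ−1)) = 0.
Feasibility: ΣzᵢKᵢ = 1.4499, Σzᵢ/Kᵢ = 1.4608 — both > 1, two phases present.
Iterate (Newton) starting at ψ = 0.5:
  ψ = 0.5000: g = -0.07949, g' = -0.6822 → ψ = 0.3835
  ψ = 0.3835: g = 0.00330, g' = -0.7492 → ψ = 0.3879
Converged at ψ = 0.3879.
Then V = ψ·F = 0.3879·333 = 129.2 mol/h and L = F − V = 203.8 mol/h.

V = 129.2 mol/h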